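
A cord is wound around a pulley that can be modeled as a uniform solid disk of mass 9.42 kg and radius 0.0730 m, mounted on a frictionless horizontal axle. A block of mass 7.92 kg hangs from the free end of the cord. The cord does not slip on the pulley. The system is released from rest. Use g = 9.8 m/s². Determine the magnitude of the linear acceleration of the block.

I = ½MR² = (1/2)(9.42)(0.0730)² = 0.02510 kg·m².
Block: mg − T = ma. Pulley: TR = Iα. No-slip: a = αR, so T = (I/R²)a = 4.710·a.
Then mg = (m + 4.710)a, so a = (7.92)(9.8)/(7.92 + 4.710) = 6.145 m/s².

a ≈ 6.15 m/s²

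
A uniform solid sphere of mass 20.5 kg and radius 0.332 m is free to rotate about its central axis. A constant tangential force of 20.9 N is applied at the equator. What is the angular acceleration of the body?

α ≈ 7.68 rad/s²

I = (2/5)MR² = (2/5)(20.5)(0.332)² = 0.9038 kg·m².
τ = F R = (20.9)(0.332) = 6.939 N·m.
Newton's second law for rotation, τ = Iα, gives α = τ/I = 6.939/0.9038 = 7.677 rad/s².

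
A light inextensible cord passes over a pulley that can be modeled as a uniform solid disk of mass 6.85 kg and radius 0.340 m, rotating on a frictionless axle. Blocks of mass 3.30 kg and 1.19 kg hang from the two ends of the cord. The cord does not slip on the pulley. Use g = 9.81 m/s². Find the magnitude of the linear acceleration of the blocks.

a ≈ 2.62 m/s²

I = ½MR² = (1/2)(6.85)(0.340)² = 0.3959 kg·m².
Heavier block: m₁g − T₁ = m₁a. Lighter block: T₂ − m₂g = m₂a.
Pulley: (T₁ − T₂)R = Iα = I(a/R), so T₁ − T₂ = (I/R²)a = (1/2)M_p a = 3.425·a.
Adding the three: (m₁ − m₂)g = (m₁ + m₂ + 3.425)a, so a = (3.30 − 1.19)(9.81)/(3.30 + 1.19 + 3.425) = 2.615 m/s².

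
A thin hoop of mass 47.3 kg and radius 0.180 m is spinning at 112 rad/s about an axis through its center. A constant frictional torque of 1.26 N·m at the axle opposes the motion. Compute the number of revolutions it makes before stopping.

≈ 1210 revolutions

I = MR² = (47.3)(0.180)² = 1.533 kg·m².
The net torque has magnitude 1.26 N·m, opposing ω.
|α| = τ/I = 1.260/1.533 = 0.8222 rad/s² (deceleration).
ω² = ω₀² − 2|α|θ with ω = 0 ⇒ θ = ω₀²/(2|α|) = 7629 rad = 1214 rev.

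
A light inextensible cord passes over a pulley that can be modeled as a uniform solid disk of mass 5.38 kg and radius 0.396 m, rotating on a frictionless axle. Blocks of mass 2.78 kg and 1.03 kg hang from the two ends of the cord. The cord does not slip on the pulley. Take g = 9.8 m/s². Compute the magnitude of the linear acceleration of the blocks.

a ≈ 2.64 m/s²

I = ½MR² = (1/2)(5.38)(0.396)² = 0.4218 kg·m².
Heavier block: m₁g − T₁ = m₁a. Lighter block: T₂ − m₂g = m₂a.
Pulley: (T₁ − T₂)R = Iα = I(a/R), so T₁ − T₂ = (I/R²)a = (1/2)M_p a = 2.690·a.
Adding the three: (m₁ − m₂)g = (m₁ + m₂ + 2.690)a, so a = (2.78 − 1.03)(9.8)/(2.78 + 1.03 + 2.690) = 2.638 m/s².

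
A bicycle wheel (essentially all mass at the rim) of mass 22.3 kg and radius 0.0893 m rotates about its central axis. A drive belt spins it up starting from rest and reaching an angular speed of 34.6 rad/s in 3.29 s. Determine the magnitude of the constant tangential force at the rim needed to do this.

F ≈ 20.9 N

I = MR² = (22.3)(0.0893)² = 0.1778 kg·m².
α = Δω/Δt = (34.6 − 0)/3.29 = 10.52 rad/s².
The required torque is τ = Iα = (0.1778)(10.52) = 1.870 N·m.
A tangential force at the rim gives τ = FR, so F = τ/R = 1.870/0.0893 = 20.94 N.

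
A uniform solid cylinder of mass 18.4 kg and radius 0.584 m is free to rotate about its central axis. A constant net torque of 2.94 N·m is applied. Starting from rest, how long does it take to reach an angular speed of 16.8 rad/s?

I = ½MR² = (1/2)(18.4)(0.584)² = 3.138 kg·m².
α = τ/I = 2.94/3.138 = 0.9370 rad/s².
ω = αt ⇒ t = ω/α = 16.8/0.9370 = 17.93 s.

t ≈ 17.9 s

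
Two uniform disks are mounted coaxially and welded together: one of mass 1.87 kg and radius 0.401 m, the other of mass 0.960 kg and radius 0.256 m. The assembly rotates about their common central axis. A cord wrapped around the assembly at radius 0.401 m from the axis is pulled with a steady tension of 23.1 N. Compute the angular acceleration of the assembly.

α ≈ 51.0 rad/s²

I = ½M₁R₁² + ½M₂R₂² = ½(1.87)(0.401)² + ½(0.960)(0.256)² = 0.1818 kg·m².
τ = F r = (23.1)(0.401) = 9.263 N·m.
α = τ/I = 9.263/0.1818 = 50.95 rad/s².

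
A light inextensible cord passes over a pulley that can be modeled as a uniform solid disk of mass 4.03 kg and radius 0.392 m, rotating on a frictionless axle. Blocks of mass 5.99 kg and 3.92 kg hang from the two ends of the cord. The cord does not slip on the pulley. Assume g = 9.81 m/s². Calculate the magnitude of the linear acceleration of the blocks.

a ≈ 1.70 m/s²

I = ½MR² = (1/2)(4.03)(0.392)² = 0.3096 kg·m².
Heavier block: m₁g − T₁ = m₁a. Lighter block: T₂ − m₂g = m₂a.
Pulley: (T₁ − T₂)R = Iα = I(a/R), so T₁ − T₂ = (I/R²)a = (1/2)M_p a = 2.015·a.
Adding the three: (m₁ − m₂)g = (m₁ + m₂ + 2.015)a, so a = (5.99 − 3.92)(9.81)/(5.99 + 3.92 + 2.015) = 1.703 m/s².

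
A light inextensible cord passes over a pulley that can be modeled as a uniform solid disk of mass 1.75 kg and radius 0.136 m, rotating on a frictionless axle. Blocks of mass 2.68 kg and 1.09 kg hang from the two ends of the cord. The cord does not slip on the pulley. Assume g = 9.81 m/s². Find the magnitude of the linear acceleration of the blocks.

a ≈ 3.36 m/s²

I = ½MR² = (1/2)(1.75)(0.136)² = 0.01618 kg·m².
Heavier block: m₁g − T₁ = m₁a. Lighter block: T₂ − m₂g = m₂a.
Pulley: (T₁ − T₂)R = Iα = I(a/R), so T₁ − T₂ = (I/R²)a = (1/2)M_p a = 0.8750·a.
Adding the three: (m₁ − m₂)g = (m₁ + m₂ + 0.8750)a, so a = (2.68 − 1.09)(9.81)/(2.68 + 1.09 + 0.8750) = 3.358 m/s².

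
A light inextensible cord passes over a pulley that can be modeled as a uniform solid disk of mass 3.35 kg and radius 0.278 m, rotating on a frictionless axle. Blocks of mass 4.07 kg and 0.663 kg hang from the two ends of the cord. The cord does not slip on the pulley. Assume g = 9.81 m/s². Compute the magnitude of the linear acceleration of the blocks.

a ≈ 5.22 m/s²

I = ½MR² = (1/2)(3.35)(0.278)² = 0.1295 kg·m².
Heavier block: m₁g − T₁ = m₁a. Lighter block: T₂ − m₂g = m₂a.
Pulley: (T₁ − T₂)R = Iα = I(a/R), so T₁ − T₂ = (I/R²)a = (1/2)M_p a = 1.675·a.
Adding the three: (m₁ − m₂)g = (m₁ + m₂ + 1.675)a, so a = (4.07 − 0.663)(9.81)/(4.07 + 0.663 + 1.675) = 5.216 m/s².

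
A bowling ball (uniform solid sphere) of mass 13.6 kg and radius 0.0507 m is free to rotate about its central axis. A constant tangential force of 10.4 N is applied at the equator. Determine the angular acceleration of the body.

I = (2/5)MR² = (2/5)(13.6)(0.0507)² = 0.01398 kg·m².
τ = F R = (10.4)(0.0507) = 0.5273 N·m.
Newton's second law for rotation, τ = Iα, gives α = τ/I = 0.5273/0.01398 = 37.71 rad/s².

α ≈ 37.7 rad/s²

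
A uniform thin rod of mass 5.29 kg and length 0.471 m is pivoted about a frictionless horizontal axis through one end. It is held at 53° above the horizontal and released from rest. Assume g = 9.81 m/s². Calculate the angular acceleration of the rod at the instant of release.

α ≈ 18.8 rad/s²

About the pivot, I = (1/3)ML² = (1/3)(5.29)(0.471)² = 0.3912 kg·m².
The weight acts at the center, a distance L/2 = 0.2355 m from the pivot; τ = Mg(L/2) cos 53° = 7.355 N·m.
α = τ/I = 7.355/0.3912 = 18.80 rad/s².
(Equivalently α = (3g/(2L)) cos 53° = 18.80 rad/s².)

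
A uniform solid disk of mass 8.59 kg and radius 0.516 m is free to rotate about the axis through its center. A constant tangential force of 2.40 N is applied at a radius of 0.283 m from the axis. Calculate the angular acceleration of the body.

I = ½MR² = (1/2)(8.59)(0.516)² = 1.144 kg·m².
τ = F·r = (2.40)(0.283) = 0.6792 N·m.
Newton's second law for rotation, τ = Iα, gives α = τ/I = 0.6792/1.144 = 0.5939 rad/s².

α ≈ 0.594 rad/s²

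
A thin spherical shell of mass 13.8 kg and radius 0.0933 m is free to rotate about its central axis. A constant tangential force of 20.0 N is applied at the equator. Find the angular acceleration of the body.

I = (2/3)MR² = (2/3)(13.8)(0.0933)² = 0.08008 kg·m².
τ = F R = (20.0)(0.0933) = 1.866 N·m.
Newton's second law for rotation, τ = Iα, gives α = τ/I = 1.866/0.08008 = 23.30 rad/s².

α ≈ 23.3 rad/s²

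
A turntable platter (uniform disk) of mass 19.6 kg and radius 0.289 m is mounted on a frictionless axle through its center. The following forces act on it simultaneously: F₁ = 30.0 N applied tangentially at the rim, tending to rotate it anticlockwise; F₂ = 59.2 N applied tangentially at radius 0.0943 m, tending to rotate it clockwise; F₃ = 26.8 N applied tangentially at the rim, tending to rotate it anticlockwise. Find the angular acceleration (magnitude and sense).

I = ½MR² = (1/2)(19.6)(0.289)² = 0.8185 kg·m².
Taking anticlockwise as positive: τ₁ = +(30.0)(0.289) = +8.670 N·m; τ₂ = −(59.2)(0.0943) = −5.583 N·m; τ₃ = +(26.8)(0.289) = +7.745 N·m.
Net torque τ = 10.83 N·m.
α = τ/I = 10.83/0.8185 = 13.23 rad/s².

α ≈ 13.2 rad/s², anticlockwise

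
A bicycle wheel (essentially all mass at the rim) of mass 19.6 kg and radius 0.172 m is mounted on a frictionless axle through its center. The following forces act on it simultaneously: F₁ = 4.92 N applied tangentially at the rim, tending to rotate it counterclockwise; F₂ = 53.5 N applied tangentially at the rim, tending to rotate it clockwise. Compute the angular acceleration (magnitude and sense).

I = MR² = (19.6)(0.172)² = 0.5798 kg·m².
Taking counterclockwise as positive: τ₁ = +(4.92)(0.172) = +0.8462 N·m; τ₂ = −(53.5)(0.172) = −9.202 N·m.
Net torque τ = -8.356 N·m.
α = τ/I = -8.356/0.5798 = -14.41 rad/s².

α ≈ 14.4 rad/s², clockwise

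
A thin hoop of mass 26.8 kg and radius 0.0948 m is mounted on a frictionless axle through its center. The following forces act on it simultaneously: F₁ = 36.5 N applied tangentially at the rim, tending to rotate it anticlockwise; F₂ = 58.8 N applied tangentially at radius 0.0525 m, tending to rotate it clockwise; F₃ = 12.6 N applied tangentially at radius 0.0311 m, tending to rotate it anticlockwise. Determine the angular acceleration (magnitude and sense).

I = MR² = (26.8)(0.0948)² = 0.2409 kg·m².
Taking anticlockwise as positive: τ₁ = +(36.5)(0.0948) = +3.460 N·m; τ₂ = −(58.8)(0.0525) = −3.087 N·m; τ₃ = +(12.6)(0.0311) = +0.3919 N·m.
Net torque τ = 0.7651 N·m.
α = τ/I = 0.7651/0.2409 = 3.176 rad/s².

α ≈ 3.18 rad/s², anticlockwise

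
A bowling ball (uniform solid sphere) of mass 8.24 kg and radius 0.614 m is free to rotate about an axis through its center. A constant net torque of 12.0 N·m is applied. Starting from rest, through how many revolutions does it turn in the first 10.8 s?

≈ 89.6 revolutions

I = (2/5)MR² = (2/5)(8.24)(0.614)² = 1.243 kg·m².
α = τ/I = 12.0/1.243 = 9.657 rad/s².
θ = ½αt² = ½(9.657)(10.8)² = 563.2 rad.
Revolutions = θ/(2π) = 89.64.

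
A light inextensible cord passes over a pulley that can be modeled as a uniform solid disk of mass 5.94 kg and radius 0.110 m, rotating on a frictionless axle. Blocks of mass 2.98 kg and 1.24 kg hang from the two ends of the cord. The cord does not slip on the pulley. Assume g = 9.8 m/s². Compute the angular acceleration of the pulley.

α ≈ 21.6 rad/s²

I = ½MR² = (1/2)(5.94)(0.110)² = 0.03594 kg·m².
Heavier block: m₁g − T₁ = m₁a. Lighter block: T₂ − m₂g = m₂a.
Pulley: (T₁ − T₂)R = Iα = I(a/R), so T₁ − T₂ = (I/R²)a = (1/2)M_p a = 2.970·a.
Adding the three: (m₁ − m₂)g = (m₁ + m₂ + 2.970)a, so a = (2.98 − 1.24)(9.8)/(2.98 + 1.24 + 2.970) = 2.372 m/s².
α = a/R = 2.372/0.110 = 21.56 rad/s².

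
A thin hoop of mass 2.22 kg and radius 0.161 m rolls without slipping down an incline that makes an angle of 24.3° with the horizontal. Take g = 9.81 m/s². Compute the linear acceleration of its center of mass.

a ≈ 2.02 m/s²

Translation along the incline: Mg sinθ − f = Ma.
Rotation about the center: fR = Iα with I = MR². No-slip gives a = αR, so f = (I/R²)a = M a.
Substituting: Mg sinθ = (1 + 1.000)Ma, so a = g sinθ/(1 + 1.000) = (9.81) sin 24.3° / 2.000 = 2.018 m/s².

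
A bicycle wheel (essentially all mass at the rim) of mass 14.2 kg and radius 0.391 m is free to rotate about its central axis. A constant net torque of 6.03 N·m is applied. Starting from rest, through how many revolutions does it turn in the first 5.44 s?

I = MR² = (14.2)(0.391)² = 2.171 kg·m².
α = τ/I = 6.03/2.171 = 2.778 rad/s².
θ = ½αt² = ½(2.778)(5.44)² = 41.10 rad.
Revolutions = θ/(2π) = 6.541.

≈ 6.54 revolutions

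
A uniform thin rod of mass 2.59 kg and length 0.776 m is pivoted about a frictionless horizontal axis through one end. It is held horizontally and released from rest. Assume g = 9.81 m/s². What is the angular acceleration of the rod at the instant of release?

About the pivot, I = (1/3)ML² = (1/3)(2.59)(0.776)² = 0.5199 kg·m².
The weight acts at the center, a distance L/2 = 0.3880 m from the pivot; τ = Mg(L/2) = 9.858 N·m.
α = τ/I = 9.858/0.5199 = 18.96 rad/s².
(Equivalently α = (3g/(2L)) = 18.96 rad/s².)

α ≈ 19.0 rad/s²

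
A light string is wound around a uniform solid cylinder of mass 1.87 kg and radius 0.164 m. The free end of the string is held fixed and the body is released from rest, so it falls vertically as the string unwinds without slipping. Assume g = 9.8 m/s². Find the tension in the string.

T ≈ 6.11 N

Translation: Mg − T = Ma. Rotation about the center: TR = Iα with I = ½MR².
With a = αR: T = (I/R²)a = (1/2)M a, so Mg = (1 + 0.5000)Ma.
a = g/(1 + 0.5000) = 9.8/1.500 = 6.533 m/s².
T = 0.5000·M·a = (0.5000)(1.87)(6.533) = 6.109 N.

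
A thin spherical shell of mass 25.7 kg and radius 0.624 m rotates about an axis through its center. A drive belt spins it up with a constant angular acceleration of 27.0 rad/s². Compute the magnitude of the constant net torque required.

τ ≈ 180 N·m

I = (2/3)MR² = (2/3)(25.7)(0.624)² = 6.671 kg·m².
τ = Iα = (6.671)(27.00) = 180.1 N·m.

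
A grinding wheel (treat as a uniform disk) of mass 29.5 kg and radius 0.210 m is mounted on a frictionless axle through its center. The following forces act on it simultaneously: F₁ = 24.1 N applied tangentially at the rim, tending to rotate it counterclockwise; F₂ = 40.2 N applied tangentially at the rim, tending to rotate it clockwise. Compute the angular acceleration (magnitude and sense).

α ≈ 5.20 rad/s², clockwise

I = ½MR² = (1/2)(29.5)(0.210)² = 0.6505 kg·m².
Taking counterclockwise as positive: τ₁ = +(24.1)(0.210) = +5.061 N·m; τ₂ = −(40.2)(0.210) = −8.442 N·m.
Net torque τ = -3.381 N·m.
α = τ/I = -3.381/0.6505 = -5.198 rad/s².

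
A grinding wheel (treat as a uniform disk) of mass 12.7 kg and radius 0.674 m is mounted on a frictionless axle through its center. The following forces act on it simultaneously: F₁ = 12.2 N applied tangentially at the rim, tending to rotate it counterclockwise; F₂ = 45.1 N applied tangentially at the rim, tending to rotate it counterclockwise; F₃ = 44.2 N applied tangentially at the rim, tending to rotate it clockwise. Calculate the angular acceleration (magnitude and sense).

I = ½MR² = (1/2)(12.7)(0.674)² = 2.885 kg·m².
Taking counterclockwise as positive: τ₁ = +(12.2)(0.674) = +8.223 N·m; τ₂ = +(45.1)(0.674) = +30.40 N·m; τ₃ = −(44.2)(0.674) = −29.79 N·m.
Net torque τ = 8.829 N·m.
α = τ/I = 8.829/2.885 = 3.061 rad/s².

α ≈ 3.06 rad/s², counterclockwise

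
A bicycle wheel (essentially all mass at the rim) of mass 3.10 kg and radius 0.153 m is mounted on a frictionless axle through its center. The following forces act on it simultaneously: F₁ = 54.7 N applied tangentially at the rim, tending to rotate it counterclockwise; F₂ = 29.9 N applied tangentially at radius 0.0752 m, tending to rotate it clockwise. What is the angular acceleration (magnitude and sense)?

α ≈ 84.3 rad/s², counterclockwise

I = MR² = (3.10)(0.153)² = 0.07257 kg·m².
Taking counterclockwise as positive: τ₁ = +(54.7)(0.153) = +8.369 N·m; τ₂ = −(29.9)(0.0752) = −2.248 N·m.
Net torque τ = 6.121 N·m.
α = τ/I = 6.121/0.07257 = 84.34 rad/s².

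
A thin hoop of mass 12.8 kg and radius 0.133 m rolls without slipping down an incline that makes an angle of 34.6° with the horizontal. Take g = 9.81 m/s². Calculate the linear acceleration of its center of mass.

a ≈ 2.79 m/s²

Translation along the incline: Mg sinθ − f = Ma.
Rotation about the center: fR = Iα with I = MR². No-slip gives a = αR, so f = (I/R²)a = M a.
Substituting: Mg sinθ = (1 + 1.000)Ma, so a = g sinθ/(1 + 1.000) = (9.81) sin 34.6° / 2.000 = 2.785 m/s².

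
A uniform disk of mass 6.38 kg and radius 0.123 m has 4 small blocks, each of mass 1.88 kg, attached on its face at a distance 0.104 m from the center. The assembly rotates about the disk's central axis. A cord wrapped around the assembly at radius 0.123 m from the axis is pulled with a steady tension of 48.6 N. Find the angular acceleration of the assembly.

α ≈ 46.1 rad/s²

I_disk = ½MR² = ½(6.38)(0.123)² = 0.04826 kg·m².
I_blocks = 4·m·r² = 4(1.88)(0.104)² = 0.08134 kg·m².
Total I = 0.1296 kg·m².
τ = F r = (48.6)(0.123) = 5.978 N·m.
α = τ/I = 5.978/0.1296 = 46.13 rad/s².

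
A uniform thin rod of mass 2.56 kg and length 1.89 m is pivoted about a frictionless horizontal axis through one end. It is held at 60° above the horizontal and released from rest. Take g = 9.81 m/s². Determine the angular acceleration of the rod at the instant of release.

About the pivot, I = (1/3)ML² = (1/3)(2.56)(1.89)² = 3.048 kg·m².
The weight acts at the center, a distance L/2 = 0.9450 m from the pivot; τ = Mg(L/2) cos 60° = 11.87 N·m.
α = τ/I = 11.87/3.048 = 3.893 rad/s².

α ≈ 3.89 rad/s²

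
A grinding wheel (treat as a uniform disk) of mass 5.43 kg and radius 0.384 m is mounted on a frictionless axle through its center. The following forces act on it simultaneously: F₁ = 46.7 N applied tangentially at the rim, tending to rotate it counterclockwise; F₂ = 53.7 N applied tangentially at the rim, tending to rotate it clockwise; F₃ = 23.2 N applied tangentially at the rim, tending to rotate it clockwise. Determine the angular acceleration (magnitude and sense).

α ≈ 29.0 rad/s², clockwise

I = ½MR² = (1/2)(5.43)(0.384)² = 0.4003 kg·m².
Taking counterclockwise as positive: τ₁ = +(46.7)(0.384) = +17.93 N·m; τ₂ = −(53.7)(0.384) = −20.62 N·m; τ₃ = −(23.2)(0.384) = −8.909 N·m.
Net torque τ = -11.60 N·m.
α = τ/I = -11.60/0.4003 = -28.97 rad/s².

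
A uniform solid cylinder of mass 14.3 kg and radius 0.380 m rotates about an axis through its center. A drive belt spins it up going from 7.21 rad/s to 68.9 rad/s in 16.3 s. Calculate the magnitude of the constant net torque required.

I = ½MR² = (1/2)(14.3)(0.380)² = 1.032 kg·m².
α = Δω/Δt = (68.9 − 7.21)/16.3 = 3.785 rad/s².
τ = Iα = (1.032)(3.785) = 3.908 N·m.

τ ≈ 3.91 N·m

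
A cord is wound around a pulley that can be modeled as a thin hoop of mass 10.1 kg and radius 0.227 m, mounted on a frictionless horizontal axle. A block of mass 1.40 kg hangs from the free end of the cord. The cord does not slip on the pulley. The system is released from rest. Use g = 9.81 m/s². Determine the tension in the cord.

I = MR² = (10.1)(0.227)² = 0.5204 kg·m².
Block: mg − T = ma. Pulley: TR = Iα. No-slip: a = αR, so T = (I/R²)a = 10.10·a.
Then mg = (m + 10.10)a, so a = (1.40)(9.81)/(1.40 + 10.10) = 1.194 m/s².
T = 10.10·a = 12.06 N.

T ≈ 12.1 N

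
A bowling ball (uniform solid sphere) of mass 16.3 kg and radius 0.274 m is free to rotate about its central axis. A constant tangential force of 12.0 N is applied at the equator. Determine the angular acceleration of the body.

α ≈ 6.72 rad/s²

I = (2/5)MR² = (2/5)(16.3)(0.274)² = 0.4895 kg·m².
τ = F R = (12.0)(0.274) = 3.288 N·m.
From τ = Iα: α = 3.288/0.4895 = 6.717 rad/s².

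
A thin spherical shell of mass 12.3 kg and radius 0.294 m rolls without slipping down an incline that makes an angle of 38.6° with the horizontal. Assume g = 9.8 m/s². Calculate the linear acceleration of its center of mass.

Translation along the incline: Mg sinθ − f = Ma.
Rotation about the center: fR = Iα with I = (2/3)MR². No-slip gives a = αR, so f = (I/R²)a = (2/3)M a.
Substituting: Mg sinθ = (1 + 0.6667)Ma, so a = g sinθ/(1 + 0.6667) = (9.8) sin 38.6° / 1.667 = 3.668 m/s².

a ≈ 3.67 m/s²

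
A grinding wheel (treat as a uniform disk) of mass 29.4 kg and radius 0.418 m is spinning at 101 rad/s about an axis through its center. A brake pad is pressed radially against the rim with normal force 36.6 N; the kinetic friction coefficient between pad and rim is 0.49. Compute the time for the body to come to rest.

I = ½MR² = (1/2)(29.4)(0.418)² = 2.568 kg·m².
Friction force f = μN = (0.49)(36.6) = 17.93 N at the rim; torque magnitude τ = fR = 7.496 N·m, opposing ω.
|α| = τ/I = 7.496/2.568 = 2.919 rad/s² (deceleration).
0 = ω₀ − |α|t ⇒ t = ω₀/|α| = 101/2.919 = 34.60 s.

t ≈ 34.6 s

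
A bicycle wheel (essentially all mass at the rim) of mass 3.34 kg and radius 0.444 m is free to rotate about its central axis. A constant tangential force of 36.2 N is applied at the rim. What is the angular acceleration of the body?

I = MR² = (3.34)(0.444)² = 0.6584 kg·m².
τ = F R = (36.2)(0.444) = 16.07 N·m.
Newton's second law for rotation, τ = Iα, gives α = τ/I = 16.07/0.6584 = 24.41 rad/s².

α ≈ 24.4 rad/s²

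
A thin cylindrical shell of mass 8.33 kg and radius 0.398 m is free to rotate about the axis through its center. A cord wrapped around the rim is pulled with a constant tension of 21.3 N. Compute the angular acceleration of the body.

α ≈ 6.42 rad/s²

I = MR² = (8.33)(0.398)² = 1.320 kg·m².
τ = F R = (21.3)(0.398) = 8.477 N·m.
From τ = Iα: α = 8.477/1.320 = 6.425 rad/s².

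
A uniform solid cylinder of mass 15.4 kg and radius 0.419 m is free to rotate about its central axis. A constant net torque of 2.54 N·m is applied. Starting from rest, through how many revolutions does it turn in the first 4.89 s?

I = ½MR² = (1/2)(15.4)(0.419)² = 1.352 kg·m².
α = τ/I = 2.54/1.352 = 1.879 rad/s².
θ = ½αt² = ½(1.879)(4.89)² = 22.46 rad.
Revolutions = θ/(2π) = 3.575.

≈ 3.58 revolutions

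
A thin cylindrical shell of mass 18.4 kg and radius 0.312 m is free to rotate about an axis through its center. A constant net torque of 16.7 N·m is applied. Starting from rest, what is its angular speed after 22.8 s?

I = MR² = (18.4)(0.312)² = 1.791 kg·m².
α = τ/I = 16.7/1.791 = 9.324 rad/s².
ω = ω₀ + αt = 0 + (9.324)(22.8) = 212.6 rad/s.

ω ≈ 213 rad/s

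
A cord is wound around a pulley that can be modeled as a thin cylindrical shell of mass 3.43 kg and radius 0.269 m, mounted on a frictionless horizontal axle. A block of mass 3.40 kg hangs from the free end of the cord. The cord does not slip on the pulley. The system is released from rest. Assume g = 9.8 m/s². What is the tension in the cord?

I = MR² = (3.43)(0.269)² = 0.2482 kg·m².
Block: mg − T = ma. Pulley: TR = Iα. No-slip: a = αR, so T = (I/R²)a = 3.430·a.
Then mg = (m + 3.430)a, so a = (3.40)(9.8)/(3.40 + 3.430) = 4.878 m/s².
T = 3.430·a = 16.73 N.

T ≈ 16.7 N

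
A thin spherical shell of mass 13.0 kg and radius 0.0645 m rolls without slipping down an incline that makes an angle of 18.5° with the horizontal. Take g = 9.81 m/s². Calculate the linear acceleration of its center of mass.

a ≈ 1.87 m/s²

Translation along the incline: Mg sinθ − f = Ma.
Rotation about the center: fR = Iα with I = (2/3)MR². No-slip gives a = αR, so f = (I/R²)a = (2/3)M a.
Substituting: Mg sinθ = (1 + 0.6667)Ma, so a = g sinθ/(1 + 0.6667) = (9.81) sin 18.5° / 1.667 = 1.868 m/s².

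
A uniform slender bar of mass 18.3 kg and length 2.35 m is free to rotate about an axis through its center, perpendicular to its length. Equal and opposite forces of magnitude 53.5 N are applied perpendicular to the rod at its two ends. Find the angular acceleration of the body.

α ≈ 14.9 rad/s²

I = (1/12)ML² = (1/12)(18.3)(2.35)² = 8.422 kg·m².
The couple gives τ = F·(L/2) + F·(L/2) = F L = (53.5)(2.35) = 125.7 N·m.
From τ = Iα: α = 125.7/8.422 = 14.93 rad/s².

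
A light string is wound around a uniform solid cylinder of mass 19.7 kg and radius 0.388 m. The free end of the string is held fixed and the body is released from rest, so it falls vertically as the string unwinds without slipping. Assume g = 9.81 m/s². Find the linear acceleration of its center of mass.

a ≈ 6.54 m/s²

Translation: Mg − T = Ma. Rotation about the center: TR = Iα with I = ½MR².
With a = αR: T = (I/R²)a = (1/2)M a, so Mg = (1 + 0.5000)Ma.
a = g/(1 + 0.5000) = 9.81/1.500 = 6.540 m/s².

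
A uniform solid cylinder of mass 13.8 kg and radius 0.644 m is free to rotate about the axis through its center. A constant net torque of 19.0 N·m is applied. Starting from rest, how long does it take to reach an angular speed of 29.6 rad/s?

I = ½MR² = (1/2)(13.8)(0.644)² = 2.862 kg·m².
α = τ/I = 19.0/2.862 = 6.639 rad/s².
ω = αt ⇒ t = ω/α = 29.6/6.639 = 4.458 s.

t ≈ 4.46 s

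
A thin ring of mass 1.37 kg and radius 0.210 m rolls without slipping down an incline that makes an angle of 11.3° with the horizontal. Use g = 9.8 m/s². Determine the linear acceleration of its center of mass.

a ≈ 0.960 m/s²

Translation along the incline: Mg sinθ − f = Ma.
Rotation about the center: fR = Iα with I = MR². No-slip gives a = αR, so f = (I/R²)a = M a.
Substituting: Mg sinθ = (1 + 1.000)Ma, so a = g sinθ/(1 + 1.000) = (9.8) sin 11.3° / 2.000 = 0.9601 m/s².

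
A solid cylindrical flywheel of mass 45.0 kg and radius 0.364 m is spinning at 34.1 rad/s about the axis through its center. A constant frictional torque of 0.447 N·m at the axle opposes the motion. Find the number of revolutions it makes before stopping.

I = ½MR² = (1/2)(45.0)(0.364)² = 2.981 kg·m².
The net torque has magnitude 0.447 N·m, opposing ω.
|α| = τ/I = 0.4470/2.981 = 0.1499 rad/s² (deceleration).
ω² = ω₀² − 2|α|θ with ω = 0 ⇒ θ = ω₀²/(2|α|) = 3878 rad = 617.1 rev.

≈ 617 revolutions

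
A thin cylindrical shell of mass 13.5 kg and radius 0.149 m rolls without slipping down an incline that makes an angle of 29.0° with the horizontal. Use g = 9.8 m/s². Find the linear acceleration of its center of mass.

a ≈ 2.38 m/s²

Translation along the incline: Mg sinθ − f = Ma.
Rotation about the center: fR = Iα with I = MR². No-slip gives a = αR, so f = (I/R²)a = M a.
Substituting: Mg sinθ = (1 + 1.000)Ma, so a = g sinθ/(1 + 1.000) = (9.8) sin 29.0° / 2.000 = 2.376 m/s².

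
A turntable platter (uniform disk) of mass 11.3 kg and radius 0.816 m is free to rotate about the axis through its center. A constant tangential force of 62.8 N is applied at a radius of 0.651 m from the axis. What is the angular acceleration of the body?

I = ½MR² = (1/2)(11.3)(0.816)² = 3.762 kg·m².
τ = F·r = (62.8)(0.651) = 40.88 N·m.
From τ = Iα: α = 40.88/3.762 = 10.87 rad/s².

α ≈ 10.9 rad/s²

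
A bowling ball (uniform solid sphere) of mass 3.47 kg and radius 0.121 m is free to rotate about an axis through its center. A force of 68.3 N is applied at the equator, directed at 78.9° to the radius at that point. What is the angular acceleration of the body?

I = (2/5)MR² = (2/5)(3.47)(0.121)² = 0.02032 kg·m².
Only the tangential component produces torque: τ = F R sinθ = (68.3)(0.121) sin 78.9° = 8.110 N·m.
Newton's second law for rotation, τ = Iα, gives α = τ/I = 8.110/0.02032 = 399.1 rad/s².

α ≈ 399 rad/s²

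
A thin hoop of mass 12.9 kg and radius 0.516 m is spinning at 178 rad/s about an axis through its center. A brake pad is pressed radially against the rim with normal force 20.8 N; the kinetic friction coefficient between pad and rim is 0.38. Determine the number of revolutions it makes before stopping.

I = MR² = (12.9)(0.516)² = 3.435 kg·m².
Friction force f = μN = (0.38)(20.8) = 7.904 N at the rim; torque magnitude τ = fR = 4.078 N·m, opposing ω.
|α| = τ/I = 4.078/3.435 = 1.187 rad/s² (deceleration).
ω² = ω₀² − 2|α|θ with ω = 0 ⇒ θ = ω₀²/(2|α|) = 13340 rad = 2123 rev.

≈ 2120 revolutions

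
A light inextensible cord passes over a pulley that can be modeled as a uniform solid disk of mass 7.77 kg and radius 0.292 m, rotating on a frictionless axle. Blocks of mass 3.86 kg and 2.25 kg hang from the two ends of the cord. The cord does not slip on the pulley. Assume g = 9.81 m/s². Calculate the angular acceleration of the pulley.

α ≈ 5.41 rad/s²

I = ½MR² = (1/2)(7.77)(0.292)² = 0.3313 kg·m².
Heavier block: m₁g − T₁ = m₁a. Lighter block: T₂ − m₂g = m₂a.
Pulley: (T₁ − T₂)R = Iα = I(a/R), so T₁ − T₂ = (I/R²)a = (1/2)M_p a = 3.885·a.
Adding the three: (m₁ − m₂)g = (m₁ + m₂ + 3.885)a, so a = (3.86 − 2.25)(9.81)/(3.86 + 2.25 + 3.885) = 1.580 m/s².
α = a/R = 1.580/0.292 = 5.412 rad/s².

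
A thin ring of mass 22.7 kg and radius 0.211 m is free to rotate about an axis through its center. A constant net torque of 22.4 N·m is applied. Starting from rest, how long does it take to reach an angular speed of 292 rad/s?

t ≈ 13.2 s

I = MR² = (22.7)(0.211)² = 1.011 kg·m².
α = τ/I = 22.4/1.011 = 22.16 rad/s².
ω = αt ⇒ t = ω/α = 292/22.16 = 13.17 s.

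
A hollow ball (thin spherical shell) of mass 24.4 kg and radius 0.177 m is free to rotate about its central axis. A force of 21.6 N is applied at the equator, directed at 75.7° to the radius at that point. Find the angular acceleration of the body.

α ≈ 7.27 rad/s²

I = (2/3)MR² = (2/3)(24.4)(0.177)² = 0.5096 kg·m².
Only the tangential component produces torque: τ = F R sinθ = (21.6)(0.177) sin 75.7° = 3.705 N·m.
From τ = Iα: α = 3.705/0.5096 = 7.270 rad/s².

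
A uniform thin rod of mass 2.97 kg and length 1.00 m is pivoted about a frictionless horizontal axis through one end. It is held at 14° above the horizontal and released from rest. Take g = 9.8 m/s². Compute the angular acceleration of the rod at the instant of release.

About the pivot, I = (1/3)ML² = (1/3)(2.97)(1.00)² = 0.9900 kg·m².
The weight acts at the center, a distance L/2 = 0.5000 m from the pivot; τ = Mg(L/2) cos 14° = 14.12 N·m.
α = τ/I = 14.12/0.9900 = 14.26 rad/s².
(Equivalently α = (3g/(2L)) cos 14° = 14.26 rad/s².)

α ≈ 14.3 rad/s²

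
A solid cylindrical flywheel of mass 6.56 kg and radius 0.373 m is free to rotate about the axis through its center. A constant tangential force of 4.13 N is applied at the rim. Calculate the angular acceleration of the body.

I = ½MR² = (1/2)(6.56)(0.373)² = 0.4563 kg·m².
τ = F R = (4.13)(0.373) = 1.540 N·m.
From τ = Iα: α = 1.540/0.4563 = 3.376 rad/s².

α ≈ 3.38 rad/s²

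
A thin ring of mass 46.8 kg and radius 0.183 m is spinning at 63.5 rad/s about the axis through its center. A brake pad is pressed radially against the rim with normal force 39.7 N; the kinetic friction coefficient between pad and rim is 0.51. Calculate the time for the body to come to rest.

I = MR² = (46.8)(0.183)² = 1.567 kg·m².
Friction force f = μN = (0.51)(39.7) = 20.25 N at the rim; torque magnitude τ = fR = 3.705 N·m, opposing ω.
|α| = τ/I = 3.705/1.567 = 2.364 rad/s² (deceleration).
0 = ω₀ − |α|t ⇒ t = ω₀/|α| = 63.5/2.364 = 26.86 s.

t ≈ 26.9 s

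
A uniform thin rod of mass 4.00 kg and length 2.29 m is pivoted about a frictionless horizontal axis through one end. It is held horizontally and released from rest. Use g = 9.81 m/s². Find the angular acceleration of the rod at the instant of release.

About the pivot, I = (1/3)ML² = (1/3)(4.00)(2.29)² = 6.992 kg·m².
The weight acts at the center, a distance L/2 = 1.145 m from the pivot; τ = Mg(L/2) = 44.93 N·m.
α = τ/I = 44.93/6.992 = 6.426 rad/s².
(Equivalently α = (3g/(2L)) = 6.426 rad/s².)

α ≈ 6.43 rad/s²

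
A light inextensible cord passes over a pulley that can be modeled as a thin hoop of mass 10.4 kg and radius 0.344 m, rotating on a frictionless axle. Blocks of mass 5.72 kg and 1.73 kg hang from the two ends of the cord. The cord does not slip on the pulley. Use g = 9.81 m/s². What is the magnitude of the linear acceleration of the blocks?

a ≈ 2.19 m/s²

I = MR² = (10.4)(0.344)² = 1.231 kg·m².
Heavier block: m₁g − T₁ = m₁a. Lighter block: T₂ − m₂g = m₂a.
Pulley: (T₁ − T₂)R = Iα = I(a/R), so T₁ − T₂ = (I/R²)a = 1·M_p a = 10.40·a.
Adding the three: (m₁ − m₂)g = (m₁ + m₂ + 10.40)a, so a = (5.72 − 1.73)(9.81)/(5.72 + 1.73 + 10.40) = 2.193 m/s².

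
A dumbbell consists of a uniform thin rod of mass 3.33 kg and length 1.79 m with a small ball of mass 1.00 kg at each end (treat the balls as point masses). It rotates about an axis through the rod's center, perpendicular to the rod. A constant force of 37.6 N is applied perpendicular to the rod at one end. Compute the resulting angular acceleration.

α ≈ 13.5 rad/s²

I_rod = (1/12)ML² = (1/12)(3.33)(1.79)² = 0.8891 kg·m².
I_balls = 2·m·(L/2)² = 2(1.00)(0.8950)² = 1.602 kg·m².
Total I = 2.491 kg·m².
τ = F·(L/2) = (37.6)(0.895) = 33.65 N·m.
α = τ/I = 33.65/2.491 = 13.51 rad/s².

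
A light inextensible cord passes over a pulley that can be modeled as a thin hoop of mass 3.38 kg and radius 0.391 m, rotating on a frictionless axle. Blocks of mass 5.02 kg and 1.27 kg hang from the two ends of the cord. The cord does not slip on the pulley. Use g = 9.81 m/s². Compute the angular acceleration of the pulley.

I = MR² = (3.38)(0.391)² = 0.5167 kg·m².
Heavier block: m₁g − T₁ = m₁a. Lighter block: T₂ − m₂g = m₂a.
Pulley: (T₁ − T₂)R = Iα = I(a/R), so T₁ − T₂ = (I/R²)a = 1·M_p a = 3.380·a.
Adding the three: (m₁ − m₂)g = (m₁ + m₂ + 3.380)a, so a = (5.02 − 1.27)(9.81)/(5.02 + 1.27 + 3.380) = 3.804 m/s².
α = a/R = 3.804/0.391 = 9.730 rad/s².

α ≈ 9.73 rad/s²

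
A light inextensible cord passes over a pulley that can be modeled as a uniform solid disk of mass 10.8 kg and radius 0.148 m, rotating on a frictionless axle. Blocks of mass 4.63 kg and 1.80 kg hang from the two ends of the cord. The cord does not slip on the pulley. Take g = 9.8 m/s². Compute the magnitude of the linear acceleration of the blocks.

a ≈ 2.34 m/s²

I = ½MR² = (1/2)(10.8)(0.148)² = 0.1183 kg·m².
Heavier block: m₁g − T₁ = m₁a. Lighter block: T₂ − m₂g = m₂a.
Pulley: (T₁ − T₂)R = Iα = I(a/R), so T₁ − T₂ = (I/R²)a = (1/2)M_p a = 5.400·a.
Adding the three: (m₁ − m₂)g = (m₁ + m₂ + 5.400)a, so a = (4.63 − 1.80)(9.8)/(4.63 + 1.80 + 5.400) = 2.344 m/s².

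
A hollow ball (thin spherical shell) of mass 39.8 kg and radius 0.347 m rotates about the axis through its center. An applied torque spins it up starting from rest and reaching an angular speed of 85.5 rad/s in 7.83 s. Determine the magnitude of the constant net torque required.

I = (2/3)MR² = (2/3)(39.8)(0.347)² = 3.195 kg·m².
α = Δω/Δt = (85.5 − 0)/7.83 = 10.92 rad/s².
τ = Iα = (3.195)(10.92) = 34.89 N·m.

τ ≈ 34.9 N·m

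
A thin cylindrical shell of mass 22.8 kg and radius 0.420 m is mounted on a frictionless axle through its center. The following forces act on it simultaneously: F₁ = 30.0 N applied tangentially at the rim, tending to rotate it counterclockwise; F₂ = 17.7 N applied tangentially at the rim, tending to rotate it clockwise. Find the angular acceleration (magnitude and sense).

I = MR² = (22.8)(0.420)² = 4.022 kg·m².
Taking counterclockwise as positive: τ₁ = +(30.0)(0.420) = +12.60 N·m; τ₂ = −(17.7)(0.420) = −7.434 N·m.
Net torque τ = 5.166 N·m.
α = τ/I = 5.166/4.022 = 1.284 rad/s².

α ≈ 1.28 rad/s², counterclockwise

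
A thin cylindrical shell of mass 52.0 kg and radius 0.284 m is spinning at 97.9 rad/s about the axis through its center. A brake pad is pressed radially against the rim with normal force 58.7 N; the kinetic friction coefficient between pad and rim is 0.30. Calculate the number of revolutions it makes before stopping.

≈ 640 revolutions

I = MR² = (52.0)(0.284)² = 4.194 kg·m².
Friction force f = μN = (0.30)(58.7) = 17.61 N at the rim; torque magnitude τ = fR = 5.001 N·m, opposing ω.
|α| = τ/I = 5.001/4.194 = 1.192 rad/s² (deceleration).
ω² = ω₀² − 2|α|θ with ω = 0 ⇒ θ = ω₀²/(2|α|) = 4019 rad = 639.6 rev.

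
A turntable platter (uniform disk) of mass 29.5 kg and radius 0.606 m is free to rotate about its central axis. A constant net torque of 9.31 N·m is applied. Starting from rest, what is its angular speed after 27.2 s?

I = ½MR² = (1/2)(29.5)(0.606)² = 5.417 kg·m².
α = τ/I = 9.31/5.417 = 1.719 rad/s².
ω = ω₀ + αt = 0 + (1.719)(27.2) = 46.75 rad/s.

ω ≈ 46.7 rad/s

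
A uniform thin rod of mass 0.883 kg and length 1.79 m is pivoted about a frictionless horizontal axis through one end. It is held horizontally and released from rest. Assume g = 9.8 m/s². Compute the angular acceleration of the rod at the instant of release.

About the pivot, I = (1/3)ML² = (1/3)(0.883)(1.79)² = 0.9431 kg·m².
The weight acts at the center, a distance L/2 = 0.8950 m from the pivot; τ = Mg(L/2) = 7.745 N·m.
α = τ/I = 7.745/0.9431 = 8.212 rad/s².

α ≈ 8.21 rad/s²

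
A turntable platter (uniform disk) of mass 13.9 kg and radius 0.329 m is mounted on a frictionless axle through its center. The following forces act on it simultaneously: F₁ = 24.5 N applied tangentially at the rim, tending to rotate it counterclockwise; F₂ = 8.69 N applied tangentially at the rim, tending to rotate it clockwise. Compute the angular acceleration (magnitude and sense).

I = ½MR² = (1/2)(13.9)(0.329)² = 0.7523 kg·m².
Taking counterclockwise as positive: τ₁ = +(24.5)(0.329) = +8.061 N·m; τ₂ = −(8.69)(0.329) = −2.859 N·m.
Net torque τ = 5.201 N·m.
α = τ/I = 5.201/0.7523 = 6.914 rad/s².

α ≈ 6.91 rad/s², counterclockwise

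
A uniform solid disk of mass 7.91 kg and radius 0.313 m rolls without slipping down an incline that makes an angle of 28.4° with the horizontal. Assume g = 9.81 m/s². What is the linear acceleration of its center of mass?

a ≈ 3.11 m/s²

Translation along the incline: Mg sinθ − f = Ma.
Rotation about the center: fR = Iα with I = ½MR². No-slip gives a = αR, so f = (I/R²)a = (1/2)M a.
Substituting: Mg sinθ = (1 + 0.5000)Ma, so a = g sinθ/(1 + 0.5000) = (9.81) sin 28.4° / 1.500 = 3.111 m/s².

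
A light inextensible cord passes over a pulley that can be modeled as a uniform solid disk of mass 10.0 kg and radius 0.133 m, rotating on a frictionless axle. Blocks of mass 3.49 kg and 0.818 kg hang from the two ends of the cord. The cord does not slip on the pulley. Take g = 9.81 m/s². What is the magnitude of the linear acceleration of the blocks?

a ≈ 2.82 m/s²

I = ½MR² = (1/2)(10.0)(0.133)² = 0.08845 kg·m².
Heavier block: m₁g − T₁ = m₁a. Lighter block: T₂ − m₂g = m₂a.
Pulley: (T₁ − T₂)R = Iα = I(a/R), so T₁ − T₂ = (I/R²)a = (1/2)M_p a = 5.000·a.
Adding the three: (m₁ − m₂)g = (m₁ + m₂ + 5.000)a, so a = (3.49 − 0.818)(9.81)/(3.49 + 0.818 + 5.000) = 2.816 m/s².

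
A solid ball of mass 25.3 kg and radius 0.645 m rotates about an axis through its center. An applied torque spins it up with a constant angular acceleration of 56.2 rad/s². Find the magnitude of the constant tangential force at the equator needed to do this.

I = (2/5)MR² = (2/5)(25.3)(0.645)² = 4.210 kg·m².
The required torque is τ = Iα = (4.210)(56.20) = 236.6 N·m.
A tangential force at the equator gives τ = FR, so F = τ/R = 236.6/0.645 = 366.8 N.

F ≈ 367 N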